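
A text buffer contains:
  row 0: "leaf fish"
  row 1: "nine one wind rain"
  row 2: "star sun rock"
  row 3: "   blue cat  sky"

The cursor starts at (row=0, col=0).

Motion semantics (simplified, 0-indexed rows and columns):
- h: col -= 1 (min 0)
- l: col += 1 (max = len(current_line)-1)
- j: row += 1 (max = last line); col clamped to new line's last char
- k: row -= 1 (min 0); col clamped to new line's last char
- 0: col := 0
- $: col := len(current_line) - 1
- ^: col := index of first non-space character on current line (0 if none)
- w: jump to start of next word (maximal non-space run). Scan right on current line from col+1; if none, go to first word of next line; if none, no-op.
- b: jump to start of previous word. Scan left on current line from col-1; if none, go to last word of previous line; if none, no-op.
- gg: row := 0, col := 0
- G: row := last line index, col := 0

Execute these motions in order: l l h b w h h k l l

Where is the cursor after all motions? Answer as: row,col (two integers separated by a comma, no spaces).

Answer: 0,5

Derivation:
After 1 (l): row=0 col=1 char='e'
After 2 (l): row=0 col=2 char='a'
After 3 (h): row=0 col=1 char='e'
After 4 (b): row=0 col=0 char='l'
After 5 (w): row=0 col=5 char='f'
After 6 (h): row=0 col=4 char='_'
After 7 (h): row=0 col=3 char='f'
After 8 (k): row=0 col=3 char='f'
After 9 (l): row=0 col=4 char='_'
After 10 (l): row=0 col=5 char='f'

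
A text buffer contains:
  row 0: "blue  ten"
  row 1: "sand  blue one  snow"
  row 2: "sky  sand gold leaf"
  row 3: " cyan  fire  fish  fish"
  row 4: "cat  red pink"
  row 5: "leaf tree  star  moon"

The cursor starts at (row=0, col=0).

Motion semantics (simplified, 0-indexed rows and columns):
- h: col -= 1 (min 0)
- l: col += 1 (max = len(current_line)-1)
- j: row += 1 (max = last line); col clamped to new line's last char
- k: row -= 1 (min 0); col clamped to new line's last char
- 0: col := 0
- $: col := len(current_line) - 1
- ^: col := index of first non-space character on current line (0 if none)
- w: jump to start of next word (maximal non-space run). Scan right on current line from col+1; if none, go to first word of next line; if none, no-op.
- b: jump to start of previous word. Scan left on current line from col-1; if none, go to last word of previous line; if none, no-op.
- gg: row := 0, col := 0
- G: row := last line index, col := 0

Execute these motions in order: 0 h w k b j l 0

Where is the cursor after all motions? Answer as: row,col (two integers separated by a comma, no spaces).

After 1 (0): row=0 col=0 char='b'
After 2 (h): row=0 col=0 char='b'
After 3 (w): row=0 col=6 char='t'
After 4 (k): row=0 col=6 char='t'
After 5 (b): row=0 col=0 char='b'
After 6 (j): row=1 col=0 char='s'
After 7 (l): row=1 col=1 char='a'
After 8 (0): row=1 col=0 char='s'

Answer: 1,0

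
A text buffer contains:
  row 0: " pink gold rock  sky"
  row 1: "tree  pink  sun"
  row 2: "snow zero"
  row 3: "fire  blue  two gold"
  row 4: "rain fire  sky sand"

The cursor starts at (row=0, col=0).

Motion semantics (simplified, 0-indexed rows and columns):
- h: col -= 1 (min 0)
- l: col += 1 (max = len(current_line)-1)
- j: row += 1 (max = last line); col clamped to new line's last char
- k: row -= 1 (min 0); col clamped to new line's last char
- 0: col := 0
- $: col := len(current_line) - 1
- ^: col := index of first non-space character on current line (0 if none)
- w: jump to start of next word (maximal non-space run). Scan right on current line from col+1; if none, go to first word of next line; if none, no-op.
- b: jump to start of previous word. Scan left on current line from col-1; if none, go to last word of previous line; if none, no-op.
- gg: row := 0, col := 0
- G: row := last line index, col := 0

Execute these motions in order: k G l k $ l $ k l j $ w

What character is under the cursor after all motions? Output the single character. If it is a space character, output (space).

Answer: r

Derivation:
After 1 (k): row=0 col=0 char='_'
After 2 (G): row=4 col=0 char='r'
After 3 (l): row=4 col=1 char='a'
After 4 (k): row=3 col=1 char='i'
After 5 ($): row=3 col=19 char='d'
After 6 (l): row=3 col=19 char='d'
After 7 ($): row=3 col=19 char='d'
After 8 (k): row=2 col=8 char='o'
After 9 (l): row=2 col=8 char='o'
After 10 (j): row=3 col=8 char='u'
After 11 ($): row=3 col=19 char='d'
After 12 (w): row=4 col=0 char='r'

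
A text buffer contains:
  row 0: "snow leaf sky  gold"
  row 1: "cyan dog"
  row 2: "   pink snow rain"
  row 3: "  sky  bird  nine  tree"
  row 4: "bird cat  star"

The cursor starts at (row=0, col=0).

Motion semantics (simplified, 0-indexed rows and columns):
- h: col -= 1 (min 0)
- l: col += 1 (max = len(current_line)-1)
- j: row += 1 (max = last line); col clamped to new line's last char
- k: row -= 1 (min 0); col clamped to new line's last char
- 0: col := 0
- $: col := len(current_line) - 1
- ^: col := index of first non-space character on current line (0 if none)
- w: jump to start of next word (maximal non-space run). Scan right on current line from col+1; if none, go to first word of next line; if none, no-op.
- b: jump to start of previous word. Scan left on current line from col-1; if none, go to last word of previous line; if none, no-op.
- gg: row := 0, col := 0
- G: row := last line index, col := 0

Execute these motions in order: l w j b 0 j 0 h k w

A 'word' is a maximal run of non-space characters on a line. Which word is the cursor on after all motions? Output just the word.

After 1 (l): row=0 col=1 char='n'
After 2 (w): row=0 col=5 char='l'
After 3 (j): row=1 col=5 char='d'
After 4 (b): row=1 col=0 char='c'
After 5 (0): row=1 col=0 char='c'
After 6 (j): row=2 col=0 char='_'
After 7 (0): row=2 col=0 char='_'
After 8 (h): row=2 col=0 char='_'
After 9 (k): row=1 col=0 char='c'
After 10 (w): row=1 col=5 char='d'

Answer: dog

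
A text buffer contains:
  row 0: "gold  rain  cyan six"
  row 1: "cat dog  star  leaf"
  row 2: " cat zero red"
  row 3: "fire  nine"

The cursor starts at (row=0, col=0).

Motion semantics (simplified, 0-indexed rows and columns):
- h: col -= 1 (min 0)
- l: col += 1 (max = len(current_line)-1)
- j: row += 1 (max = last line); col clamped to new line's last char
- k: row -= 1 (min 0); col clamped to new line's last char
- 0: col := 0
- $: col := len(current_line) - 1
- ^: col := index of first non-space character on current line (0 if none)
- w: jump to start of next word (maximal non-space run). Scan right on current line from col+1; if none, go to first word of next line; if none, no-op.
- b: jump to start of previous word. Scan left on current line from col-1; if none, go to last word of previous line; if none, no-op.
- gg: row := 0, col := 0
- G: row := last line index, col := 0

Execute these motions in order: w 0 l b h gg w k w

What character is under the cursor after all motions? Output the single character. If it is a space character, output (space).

Answer: c

Derivation:
After 1 (w): row=0 col=6 char='r'
After 2 (0): row=0 col=0 char='g'
After 3 (l): row=0 col=1 char='o'
After 4 (b): row=0 col=0 char='g'
After 5 (h): row=0 col=0 char='g'
After 6 (gg): row=0 col=0 char='g'
After 7 (w): row=0 col=6 char='r'
After 8 (k): row=0 col=6 char='r'
After 9 (w): row=0 col=12 char='c'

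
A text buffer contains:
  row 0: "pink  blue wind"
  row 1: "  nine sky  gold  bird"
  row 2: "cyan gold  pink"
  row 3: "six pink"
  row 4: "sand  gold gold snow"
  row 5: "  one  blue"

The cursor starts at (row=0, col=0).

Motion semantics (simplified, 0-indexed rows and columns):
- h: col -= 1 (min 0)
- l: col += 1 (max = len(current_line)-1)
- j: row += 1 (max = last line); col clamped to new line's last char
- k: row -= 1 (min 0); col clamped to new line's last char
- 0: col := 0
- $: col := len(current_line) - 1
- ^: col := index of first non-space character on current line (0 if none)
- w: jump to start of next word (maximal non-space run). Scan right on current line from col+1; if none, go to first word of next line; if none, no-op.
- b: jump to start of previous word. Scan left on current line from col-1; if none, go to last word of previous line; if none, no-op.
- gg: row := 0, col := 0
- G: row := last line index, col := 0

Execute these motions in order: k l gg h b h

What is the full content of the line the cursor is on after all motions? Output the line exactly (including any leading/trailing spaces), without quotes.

After 1 (k): row=0 col=0 char='p'
After 2 (l): row=0 col=1 char='i'
After 3 (gg): row=0 col=0 char='p'
After 4 (h): row=0 col=0 char='p'
After 5 (b): row=0 col=0 char='p'
After 6 (h): row=0 col=0 char='p'

Answer: pink  blue wind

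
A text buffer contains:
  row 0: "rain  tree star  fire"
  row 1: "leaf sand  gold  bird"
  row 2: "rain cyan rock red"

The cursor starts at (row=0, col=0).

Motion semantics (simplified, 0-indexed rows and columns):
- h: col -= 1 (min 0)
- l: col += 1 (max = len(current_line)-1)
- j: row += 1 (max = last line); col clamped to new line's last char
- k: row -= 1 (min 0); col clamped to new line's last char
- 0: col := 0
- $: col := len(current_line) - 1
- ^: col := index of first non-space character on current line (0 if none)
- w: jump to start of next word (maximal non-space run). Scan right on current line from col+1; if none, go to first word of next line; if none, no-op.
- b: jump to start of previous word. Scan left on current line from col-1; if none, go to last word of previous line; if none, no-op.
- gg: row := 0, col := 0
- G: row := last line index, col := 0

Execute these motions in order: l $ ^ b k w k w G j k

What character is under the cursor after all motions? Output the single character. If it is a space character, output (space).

Answer: l

Derivation:
After 1 (l): row=0 col=1 char='a'
After 2 ($): row=0 col=20 char='e'
After 3 (^): row=0 col=0 char='r'
After 4 (b): row=0 col=0 char='r'
After 5 (k): row=0 col=0 char='r'
After 6 (w): row=0 col=6 char='t'
After 7 (k): row=0 col=6 char='t'
After 8 (w): row=0 col=11 char='s'
After 9 (G): row=2 col=0 char='r'
After 10 (j): row=2 col=0 char='r'
After 11 (k): row=1 col=0 char='l'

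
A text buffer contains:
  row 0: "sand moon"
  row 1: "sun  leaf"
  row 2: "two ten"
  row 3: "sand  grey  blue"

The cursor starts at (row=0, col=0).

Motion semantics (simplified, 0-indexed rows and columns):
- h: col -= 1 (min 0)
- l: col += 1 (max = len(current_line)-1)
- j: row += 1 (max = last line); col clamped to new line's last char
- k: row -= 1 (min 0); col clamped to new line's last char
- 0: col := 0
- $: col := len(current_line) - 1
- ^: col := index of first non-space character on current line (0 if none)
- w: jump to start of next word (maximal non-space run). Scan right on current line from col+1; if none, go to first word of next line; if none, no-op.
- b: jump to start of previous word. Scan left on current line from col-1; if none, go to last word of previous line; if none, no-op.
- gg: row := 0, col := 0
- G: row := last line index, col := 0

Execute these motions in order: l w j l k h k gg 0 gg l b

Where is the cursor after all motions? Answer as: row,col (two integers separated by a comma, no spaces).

Answer: 0,0

Derivation:
After 1 (l): row=0 col=1 char='a'
After 2 (w): row=0 col=5 char='m'
After 3 (j): row=1 col=5 char='l'
After 4 (l): row=1 col=6 char='e'
After 5 (k): row=0 col=6 char='o'
After 6 (h): row=0 col=5 char='m'
After 7 (k): row=0 col=5 char='m'
After 8 (gg): row=0 col=0 char='s'
After 9 (0): row=0 col=0 char='s'
After 10 (gg): row=0 col=0 char='s'
After 11 (l): row=0 col=1 char='a'
After 12 (b): row=0 col=0 char='s'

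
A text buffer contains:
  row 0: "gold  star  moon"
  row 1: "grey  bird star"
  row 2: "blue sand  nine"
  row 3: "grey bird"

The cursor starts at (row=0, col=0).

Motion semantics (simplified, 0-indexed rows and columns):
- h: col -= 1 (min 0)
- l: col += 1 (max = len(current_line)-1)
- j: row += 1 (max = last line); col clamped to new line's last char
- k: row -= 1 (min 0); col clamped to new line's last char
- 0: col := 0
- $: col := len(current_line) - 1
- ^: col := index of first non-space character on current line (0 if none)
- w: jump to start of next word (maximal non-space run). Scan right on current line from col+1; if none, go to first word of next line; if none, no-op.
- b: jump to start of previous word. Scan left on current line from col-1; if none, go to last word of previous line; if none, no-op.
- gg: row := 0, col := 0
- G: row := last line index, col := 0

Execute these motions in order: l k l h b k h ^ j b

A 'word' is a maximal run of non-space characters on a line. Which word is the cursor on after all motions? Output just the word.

After 1 (l): row=0 col=1 char='o'
After 2 (k): row=0 col=1 char='o'
After 3 (l): row=0 col=2 char='l'
After 4 (h): row=0 col=1 char='o'
After 5 (b): row=0 col=0 char='g'
After 6 (k): row=0 col=0 char='g'
After 7 (h): row=0 col=0 char='g'
After 8 (^): row=0 col=0 char='g'
After 9 (j): row=1 col=0 char='g'
After 10 (b): row=0 col=12 char='m'

Answer: moon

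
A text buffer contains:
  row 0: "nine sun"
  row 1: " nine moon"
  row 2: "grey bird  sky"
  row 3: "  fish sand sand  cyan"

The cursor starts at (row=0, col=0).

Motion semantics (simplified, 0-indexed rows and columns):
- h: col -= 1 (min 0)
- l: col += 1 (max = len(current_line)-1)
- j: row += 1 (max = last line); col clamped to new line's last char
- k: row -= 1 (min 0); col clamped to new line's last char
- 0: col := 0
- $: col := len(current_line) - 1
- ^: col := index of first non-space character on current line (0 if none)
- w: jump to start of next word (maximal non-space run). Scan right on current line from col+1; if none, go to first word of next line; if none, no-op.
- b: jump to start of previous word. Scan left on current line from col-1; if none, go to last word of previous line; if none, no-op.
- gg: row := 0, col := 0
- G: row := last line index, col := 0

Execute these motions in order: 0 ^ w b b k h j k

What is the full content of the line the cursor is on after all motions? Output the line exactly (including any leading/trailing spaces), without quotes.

After 1 (0): row=0 col=0 char='n'
After 2 (^): row=0 col=0 char='n'
After 3 (w): row=0 col=5 char='s'
After 4 (b): row=0 col=0 char='n'
After 5 (b): row=0 col=0 char='n'
After 6 (k): row=0 col=0 char='n'
After 7 (h): row=0 col=0 char='n'
After 8 (j): row=1 col=0 char='_'
After 9 (k): row=0 col=0 char='n'

Answer: nine sun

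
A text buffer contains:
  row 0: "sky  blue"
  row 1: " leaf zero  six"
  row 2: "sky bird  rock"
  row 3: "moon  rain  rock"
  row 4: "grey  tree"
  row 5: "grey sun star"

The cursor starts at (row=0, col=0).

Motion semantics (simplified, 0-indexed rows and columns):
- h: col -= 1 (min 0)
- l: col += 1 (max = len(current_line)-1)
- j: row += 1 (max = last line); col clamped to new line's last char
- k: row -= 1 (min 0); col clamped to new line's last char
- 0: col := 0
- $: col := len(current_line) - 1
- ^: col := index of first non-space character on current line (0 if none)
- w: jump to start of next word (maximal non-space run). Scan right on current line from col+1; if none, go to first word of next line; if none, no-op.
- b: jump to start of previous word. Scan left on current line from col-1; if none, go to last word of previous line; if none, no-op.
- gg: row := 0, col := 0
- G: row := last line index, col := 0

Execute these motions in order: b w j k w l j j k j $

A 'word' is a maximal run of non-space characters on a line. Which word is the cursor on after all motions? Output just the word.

Answer: rock

Derivation:
After 1 (b): row=0 col=0 char='s'
After 2 (w): row=0 col=5 char='b'
After 3 (j): row=1 col=5 char='_'
After 4 (k): row=0 col=5 char='b'
After 5 (w): row=1 col=1 char='l'
After 6 (l): row=1 col=2 char='e'
After 7 (j): row=2 col=2 char='y'
After 8 (j): row=3 col=2 char='o'
After 9 (k): row=2 col=2 char='y'
After 10 (j): row=3 col=2 char='o'
After 11 ($): row=3 col=15 char='k'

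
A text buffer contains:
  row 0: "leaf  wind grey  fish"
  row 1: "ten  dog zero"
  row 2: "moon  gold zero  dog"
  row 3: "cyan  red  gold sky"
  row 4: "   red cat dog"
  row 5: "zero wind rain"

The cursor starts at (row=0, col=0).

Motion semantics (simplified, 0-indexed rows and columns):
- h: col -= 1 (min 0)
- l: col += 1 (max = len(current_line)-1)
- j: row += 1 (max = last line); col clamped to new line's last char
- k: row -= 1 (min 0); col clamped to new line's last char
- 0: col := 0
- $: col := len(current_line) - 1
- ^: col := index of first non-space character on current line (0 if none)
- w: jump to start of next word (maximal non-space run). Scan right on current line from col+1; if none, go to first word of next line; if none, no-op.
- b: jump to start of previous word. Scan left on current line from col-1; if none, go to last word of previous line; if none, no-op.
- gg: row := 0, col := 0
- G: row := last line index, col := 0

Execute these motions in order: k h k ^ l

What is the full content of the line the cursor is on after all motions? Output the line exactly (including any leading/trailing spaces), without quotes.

After 1 (k): row=0 col=0 char='l'
After 2 (h): row=0 col=0 char='l'
After 3 (k): row=0 col=0 char='l'
After 4 (^): row=0 col=0 char='l'
After 5 (l): row=0 col=1 char='e'

Answer: leaf  wind grey  fish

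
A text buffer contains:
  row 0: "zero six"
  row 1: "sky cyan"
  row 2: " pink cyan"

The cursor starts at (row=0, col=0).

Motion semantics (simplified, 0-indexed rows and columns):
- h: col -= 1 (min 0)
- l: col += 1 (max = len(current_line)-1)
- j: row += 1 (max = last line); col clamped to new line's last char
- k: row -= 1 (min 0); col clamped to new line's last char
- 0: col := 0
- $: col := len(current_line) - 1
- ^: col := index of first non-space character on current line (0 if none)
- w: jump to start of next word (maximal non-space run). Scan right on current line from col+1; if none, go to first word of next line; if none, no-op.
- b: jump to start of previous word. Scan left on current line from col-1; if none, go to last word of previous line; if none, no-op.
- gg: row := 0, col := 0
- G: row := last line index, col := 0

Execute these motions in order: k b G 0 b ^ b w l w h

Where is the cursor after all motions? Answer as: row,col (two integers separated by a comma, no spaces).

After 1 (k): row=0 col=0 char='z'
After 2 (b): row=0 col=0 char='z'
After 3 (G): row=2 col=0 char='_'
After 4 (0): row=2 col=0 char='_'
After 5 (b): row=1 col=4 char='c'
After 6 (^): row=1 col=0 char='s'
After 7 (b): row=0 col=5 char='s'
After 8 (w): row=1 col=0 char='s'
After 9 (l): row=1 col=1 char='k'
After 10 (w): row=1 col=4 char='c'
After 11 (h): row=1 col=3 char='_'

Answer: 1,3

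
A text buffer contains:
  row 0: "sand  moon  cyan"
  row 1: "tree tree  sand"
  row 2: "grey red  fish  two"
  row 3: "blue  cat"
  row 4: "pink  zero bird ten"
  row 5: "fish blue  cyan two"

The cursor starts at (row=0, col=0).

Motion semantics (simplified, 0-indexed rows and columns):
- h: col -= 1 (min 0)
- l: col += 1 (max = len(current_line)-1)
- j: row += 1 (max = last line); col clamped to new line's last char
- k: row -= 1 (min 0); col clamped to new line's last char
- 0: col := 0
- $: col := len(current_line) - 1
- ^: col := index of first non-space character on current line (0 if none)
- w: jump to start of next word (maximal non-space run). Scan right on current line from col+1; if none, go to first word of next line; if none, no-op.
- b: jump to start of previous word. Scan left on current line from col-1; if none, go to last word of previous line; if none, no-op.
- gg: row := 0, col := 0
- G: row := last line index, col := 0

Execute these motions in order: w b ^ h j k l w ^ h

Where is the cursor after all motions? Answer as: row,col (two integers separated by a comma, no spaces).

Answer: 0,0

Derivation:
After 1 (w): row=0 col=6 char='m'
After 2 (b): row=0 col=0 char='s'
After 3 (^): row=0 col=0 char='s'
After 4 (h): row=0 col=0 char='s'
After 5 (j): row=1 col=0 char='t'
After 6 (k): row=0 col=0 char='s'
After 7 (l): row=0 col=1 char='a'
After 8 (w): row=0 col=6 char='m'
After 9 (^): row=0 col=0 char='s'
After 10 (h): row=0 col=0 char='s'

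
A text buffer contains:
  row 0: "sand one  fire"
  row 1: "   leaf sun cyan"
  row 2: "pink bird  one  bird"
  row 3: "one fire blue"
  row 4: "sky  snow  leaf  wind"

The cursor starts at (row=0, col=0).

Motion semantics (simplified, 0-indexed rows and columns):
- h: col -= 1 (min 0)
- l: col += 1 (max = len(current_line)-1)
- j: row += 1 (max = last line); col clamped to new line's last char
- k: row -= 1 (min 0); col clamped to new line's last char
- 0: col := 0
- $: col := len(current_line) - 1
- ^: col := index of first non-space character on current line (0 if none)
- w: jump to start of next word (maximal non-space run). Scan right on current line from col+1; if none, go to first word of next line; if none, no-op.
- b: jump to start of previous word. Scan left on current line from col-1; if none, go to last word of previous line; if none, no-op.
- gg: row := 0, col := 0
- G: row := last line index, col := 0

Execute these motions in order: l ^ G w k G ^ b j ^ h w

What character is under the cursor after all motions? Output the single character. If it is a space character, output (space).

After 1 (l): row=0 col=1 char='a'
After 2 (^): row=0 col=0 char='s'
After 3 (G): row=4 col=0 char='s'
After 4 (w): row=4 col=5 char='s'
After 5 (k): row=3 col=5 char='i'
After 6 (G): row=4 col=0 char='s'
After 7 (^): row=4 col=0 char='s'
After 8 (b): row=3 col=9 char='b'
After 9 (j): row=4 col=9 char='_'
After 10 (^): row=4 col=0 char='s'
After 11 (h): row=4 col=0 char='s'
After 12 (w): row=4 col=5 char='s'

Answer: s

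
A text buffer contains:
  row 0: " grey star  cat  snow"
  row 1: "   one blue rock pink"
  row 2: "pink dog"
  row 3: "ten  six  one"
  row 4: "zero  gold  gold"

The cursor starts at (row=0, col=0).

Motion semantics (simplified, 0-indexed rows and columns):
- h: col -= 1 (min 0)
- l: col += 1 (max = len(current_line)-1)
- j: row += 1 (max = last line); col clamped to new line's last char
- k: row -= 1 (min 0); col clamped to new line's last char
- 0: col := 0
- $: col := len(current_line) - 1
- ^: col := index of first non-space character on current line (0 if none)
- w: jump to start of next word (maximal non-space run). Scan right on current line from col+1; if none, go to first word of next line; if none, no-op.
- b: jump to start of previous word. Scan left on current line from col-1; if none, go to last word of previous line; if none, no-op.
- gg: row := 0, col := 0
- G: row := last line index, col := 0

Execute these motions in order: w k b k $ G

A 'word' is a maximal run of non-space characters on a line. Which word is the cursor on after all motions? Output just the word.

After 1 (w): row=0 col=1 char='g'
After 2 (k): row=0 col=1 char='g'
After 3 (b): row=0 col=1 char='g'
After 4 (k): row=0 col=1 char='g'
After 5 ($): row=0 col=20 char='w'
After 6 (G): row=4 col=0 char='z'

Answer: zero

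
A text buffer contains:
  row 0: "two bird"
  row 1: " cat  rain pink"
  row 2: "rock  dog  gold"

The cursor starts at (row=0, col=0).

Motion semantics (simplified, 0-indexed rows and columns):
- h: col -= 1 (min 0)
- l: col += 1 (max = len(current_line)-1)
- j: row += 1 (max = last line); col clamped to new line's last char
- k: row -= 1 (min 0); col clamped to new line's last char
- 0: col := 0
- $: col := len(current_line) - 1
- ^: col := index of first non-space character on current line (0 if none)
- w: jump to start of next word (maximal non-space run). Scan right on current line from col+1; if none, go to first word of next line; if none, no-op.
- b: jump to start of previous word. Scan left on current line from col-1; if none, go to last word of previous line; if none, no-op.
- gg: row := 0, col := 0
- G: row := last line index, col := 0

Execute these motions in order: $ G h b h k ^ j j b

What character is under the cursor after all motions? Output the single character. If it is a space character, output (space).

After 1 ($): row=0 col=7 char='d'
After 2 (G): row=2 col=0 char='r'
After 3 (h): row=2 col=0 char='r'
After 4 (b): row=1 col=11 char='p'
After 5 (h): row=1 col=10 char='_'
After 6 (k): row=0 col=7 char='d'
After 7 (^): row=0 col=0 char='t'
After 8 (j): row=1 col=0 char='_'
After 9 (j): row=2 col=0 char='r'
After 10 (b): row=1 col=11 char='p'

Answer: p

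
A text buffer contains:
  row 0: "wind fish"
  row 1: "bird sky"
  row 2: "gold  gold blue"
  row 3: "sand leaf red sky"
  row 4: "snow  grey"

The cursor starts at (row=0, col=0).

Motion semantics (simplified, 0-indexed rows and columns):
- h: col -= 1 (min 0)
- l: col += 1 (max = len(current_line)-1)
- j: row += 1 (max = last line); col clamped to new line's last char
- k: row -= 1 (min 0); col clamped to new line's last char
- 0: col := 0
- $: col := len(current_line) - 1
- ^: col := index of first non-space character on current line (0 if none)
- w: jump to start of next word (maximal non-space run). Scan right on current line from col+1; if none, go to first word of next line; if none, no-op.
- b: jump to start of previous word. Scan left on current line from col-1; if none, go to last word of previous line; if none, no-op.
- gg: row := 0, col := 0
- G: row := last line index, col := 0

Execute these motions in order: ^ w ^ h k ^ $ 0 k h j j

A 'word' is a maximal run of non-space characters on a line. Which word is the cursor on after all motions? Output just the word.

After 1 (^): row=0 col=0 char='w'
After 2 (w): row=0 col=5 char='f'
After 3 (^): row=0 col=0 char='w'
After 4 (h): row=0 col=0 char='w'
After 5 (k): row=0 col=0 char='w'
After 6 (^): row=0 col=0 char='w'
After 7 ($): row=0 col=8 char='h'
After 8 (0): row=0 col=0 char='w'
After 9 (k): row=0 col=0 char='w'
After 10 (h): row=0 col=0 char='w'
After 11 (j): row=1 col=0 char='b'
After 12 (j): row=2 col=0 char='g'

Answer: gold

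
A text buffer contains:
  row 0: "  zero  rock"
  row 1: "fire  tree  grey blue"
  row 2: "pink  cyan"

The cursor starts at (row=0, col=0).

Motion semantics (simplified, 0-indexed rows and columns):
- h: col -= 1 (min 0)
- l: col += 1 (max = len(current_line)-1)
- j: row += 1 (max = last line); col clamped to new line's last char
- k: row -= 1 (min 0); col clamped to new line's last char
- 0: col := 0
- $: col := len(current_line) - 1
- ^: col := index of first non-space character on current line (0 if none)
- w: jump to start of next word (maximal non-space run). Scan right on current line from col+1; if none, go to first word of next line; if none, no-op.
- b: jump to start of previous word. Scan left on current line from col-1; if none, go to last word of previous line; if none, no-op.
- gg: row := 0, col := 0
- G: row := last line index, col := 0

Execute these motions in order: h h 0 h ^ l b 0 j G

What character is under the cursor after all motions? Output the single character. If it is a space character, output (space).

Answer: p

Derivation:
After 1 (h): row=0 col=0 char='_'
After 2 (h): row=0 col=0 char='_'
After 3 (0): row=0 col=0 char='_'
After 4 (h): row=0 col=0 char='_'
After 5 (^): row=0 col=2 char='z'
After 6 (l): row=0 col=3 char='e'
After 7 (b): row=0 col=2 char='z'
After 8 (0): row=0 col=0 char='_'
After 9 (j): row=1 col=0 char='f'
After 10 (G): row=2 col=0 char='p'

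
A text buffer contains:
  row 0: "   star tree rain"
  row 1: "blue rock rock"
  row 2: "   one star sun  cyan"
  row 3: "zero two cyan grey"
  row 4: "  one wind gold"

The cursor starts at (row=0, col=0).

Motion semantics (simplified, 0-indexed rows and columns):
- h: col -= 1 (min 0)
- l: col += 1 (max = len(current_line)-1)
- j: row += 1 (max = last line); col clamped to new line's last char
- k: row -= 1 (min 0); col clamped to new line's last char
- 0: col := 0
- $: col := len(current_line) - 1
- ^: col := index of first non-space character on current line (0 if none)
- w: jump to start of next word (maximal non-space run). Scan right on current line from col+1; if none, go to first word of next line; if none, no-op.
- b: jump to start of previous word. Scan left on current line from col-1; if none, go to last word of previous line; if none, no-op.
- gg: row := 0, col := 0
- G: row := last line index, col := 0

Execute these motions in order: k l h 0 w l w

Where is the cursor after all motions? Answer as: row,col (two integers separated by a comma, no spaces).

Answer: 0,8

Derivation:
After 1 (k): row=0 col=0 char='_'
After 2 (l): row=0 col=1 char='_'
After 3 (h): row=0 col=0 char='_'
After 4 (0): row=0 col=0 char='_'
After 5 (w): row=0 col=3 char='s'
After 6 (l): row=0 col=4 char='t'
After 7 (w): row=0 col=8 char='t'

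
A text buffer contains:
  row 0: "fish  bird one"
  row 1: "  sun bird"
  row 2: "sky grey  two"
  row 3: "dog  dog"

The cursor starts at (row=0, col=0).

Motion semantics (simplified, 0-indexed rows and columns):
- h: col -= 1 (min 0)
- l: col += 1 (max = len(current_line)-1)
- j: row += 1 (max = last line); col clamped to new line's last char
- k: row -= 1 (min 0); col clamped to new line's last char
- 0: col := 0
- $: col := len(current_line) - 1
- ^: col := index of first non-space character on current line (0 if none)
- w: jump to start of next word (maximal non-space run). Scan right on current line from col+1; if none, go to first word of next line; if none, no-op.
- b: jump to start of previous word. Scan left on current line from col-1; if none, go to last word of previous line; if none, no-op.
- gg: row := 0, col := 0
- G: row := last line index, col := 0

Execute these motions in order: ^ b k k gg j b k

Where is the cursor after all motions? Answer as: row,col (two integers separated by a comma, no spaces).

After 1 (^): row=0 col=0 char='f'
After 2 (b): row=0 col=0 char='f'
After 3 (k): row=0 col=0 char='f'
After 4 (k): row=0 col=0 char='f'
After 5 (gg): row=0 col=0 char='f'
After 6 (j): row=1 col=0 char='_'
After 7 (b): row=0 col=11 char='o'
After 8 (k): row=0 col=11 char='o'

Answer: 0,11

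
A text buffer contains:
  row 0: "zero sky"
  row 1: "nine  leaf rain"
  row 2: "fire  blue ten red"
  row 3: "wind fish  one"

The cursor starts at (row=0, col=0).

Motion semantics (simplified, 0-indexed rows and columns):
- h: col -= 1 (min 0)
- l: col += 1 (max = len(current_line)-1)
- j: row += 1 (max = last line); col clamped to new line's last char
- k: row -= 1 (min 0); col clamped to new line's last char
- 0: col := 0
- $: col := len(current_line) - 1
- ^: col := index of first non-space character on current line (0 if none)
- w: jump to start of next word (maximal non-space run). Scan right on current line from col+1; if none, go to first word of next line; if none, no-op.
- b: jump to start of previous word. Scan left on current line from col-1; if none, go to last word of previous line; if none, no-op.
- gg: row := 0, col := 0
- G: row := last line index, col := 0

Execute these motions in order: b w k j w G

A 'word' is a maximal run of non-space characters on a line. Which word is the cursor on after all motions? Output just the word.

Answer: wind

Derivation:
After 1 (b): row=0 col=0 char='z'
After 2 (w): row=0 col=5 char='s'
After 3 (k): row=0 col=5 char='s'
After 4 (j): row=1 col=5 char='_'
After 5 (w): row=1 col=6 char='l'
After 6 (G): row=3 col=0 char='w'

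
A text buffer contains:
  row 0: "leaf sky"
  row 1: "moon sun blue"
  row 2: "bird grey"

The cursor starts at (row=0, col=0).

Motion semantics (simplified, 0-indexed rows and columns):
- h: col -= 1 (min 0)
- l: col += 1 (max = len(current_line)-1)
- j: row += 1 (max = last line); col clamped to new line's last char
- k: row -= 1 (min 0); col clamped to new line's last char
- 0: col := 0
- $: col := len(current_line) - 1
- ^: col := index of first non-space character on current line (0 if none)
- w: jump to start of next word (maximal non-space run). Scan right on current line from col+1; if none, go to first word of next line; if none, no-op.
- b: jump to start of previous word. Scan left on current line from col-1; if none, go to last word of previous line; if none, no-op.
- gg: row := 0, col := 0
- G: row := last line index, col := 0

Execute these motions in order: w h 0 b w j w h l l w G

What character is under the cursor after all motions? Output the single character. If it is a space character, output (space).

After 1 (w): row=0 col=5 char='s'
After 2 (h): row=0 col=4 char='_'
After 3 (0): row=0 col=0 char='l'
After 4 (b): row=0 col=0 char='l'
After 5 (w): row=0 col=5 char='s'
After 6 (j): row=1 col=5 char='s'
After 7 (w): row=1 col=9 char='b'
After 8 (h): row=1 col=8 char='_'
After 9 (l): row=1 col=9 char='b'
After 10 (l): row=1 col=10 char='l'
After 11 (w): row=2 col=0 char='b'
After 12 (G): row=2 col=0 char='b'

Answer: b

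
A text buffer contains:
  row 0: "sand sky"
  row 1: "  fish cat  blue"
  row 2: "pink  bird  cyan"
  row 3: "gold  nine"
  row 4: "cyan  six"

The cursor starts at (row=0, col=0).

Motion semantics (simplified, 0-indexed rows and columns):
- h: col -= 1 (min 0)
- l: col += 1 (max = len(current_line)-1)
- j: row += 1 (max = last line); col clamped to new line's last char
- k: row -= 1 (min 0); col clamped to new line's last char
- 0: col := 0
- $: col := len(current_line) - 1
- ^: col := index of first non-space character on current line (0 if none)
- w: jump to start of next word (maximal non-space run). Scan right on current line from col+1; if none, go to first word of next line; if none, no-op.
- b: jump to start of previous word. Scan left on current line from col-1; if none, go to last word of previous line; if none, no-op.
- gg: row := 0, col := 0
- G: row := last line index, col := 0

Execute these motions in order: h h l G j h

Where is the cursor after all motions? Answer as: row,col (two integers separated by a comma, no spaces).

After 1 (h): row=0 col=0 char='s'
After 2 (h): row=0 col=0 char='s'
After 3 (l): row=0 col=1 char='a'
After 4 (G): row=4 col=0 char='c'
After 5 (j): row=4 col=0 char='c'
After 6 (h): row=4 col=0 char='c'

Answer: 4,0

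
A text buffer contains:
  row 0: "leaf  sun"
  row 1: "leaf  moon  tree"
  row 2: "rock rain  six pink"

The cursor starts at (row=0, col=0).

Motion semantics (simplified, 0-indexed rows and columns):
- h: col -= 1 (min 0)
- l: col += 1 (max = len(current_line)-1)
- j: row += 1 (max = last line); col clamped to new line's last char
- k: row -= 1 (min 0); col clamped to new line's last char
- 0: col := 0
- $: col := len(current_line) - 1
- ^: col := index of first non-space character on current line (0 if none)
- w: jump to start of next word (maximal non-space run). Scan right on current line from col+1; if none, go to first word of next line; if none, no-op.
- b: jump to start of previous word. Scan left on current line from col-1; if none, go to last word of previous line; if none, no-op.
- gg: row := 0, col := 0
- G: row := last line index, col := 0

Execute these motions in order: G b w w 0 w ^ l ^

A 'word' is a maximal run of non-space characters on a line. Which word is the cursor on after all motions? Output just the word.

After 1 (G): row=2 col=0 char='r'
After 2 (b): row=1 col=12 char='t'
After 3 (w): row=2 col=0 char='r'
After 4 (w): row=2 col=5 char='r'
After 5 (0): row=2 col=0 char='r'
After 6 (w): row=2 col=5 char='r'
After 7 (^): row=2 col=0 char='r'
After 8 (l): row=2 col=1 char='o'
After 9 (^): row=2 col=0 char='r'

Answer: rock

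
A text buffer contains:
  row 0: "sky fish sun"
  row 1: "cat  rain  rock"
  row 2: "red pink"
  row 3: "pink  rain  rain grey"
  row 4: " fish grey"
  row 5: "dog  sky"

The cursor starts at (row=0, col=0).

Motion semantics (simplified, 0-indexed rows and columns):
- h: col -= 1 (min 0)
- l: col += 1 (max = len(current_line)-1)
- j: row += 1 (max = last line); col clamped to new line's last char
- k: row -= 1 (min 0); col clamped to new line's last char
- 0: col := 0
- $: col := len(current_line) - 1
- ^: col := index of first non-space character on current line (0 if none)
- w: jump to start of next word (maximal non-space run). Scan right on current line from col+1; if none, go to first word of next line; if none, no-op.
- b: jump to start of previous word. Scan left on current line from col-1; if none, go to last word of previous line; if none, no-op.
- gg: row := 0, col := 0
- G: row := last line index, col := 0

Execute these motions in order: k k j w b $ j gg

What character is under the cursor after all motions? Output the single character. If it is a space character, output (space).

Answer: s

Derivation:
After 1 (k): row=0 col=0 char='s'
After 2 (k): row=0 col=0 char='s'
After 3 (j): row=1 col=0 char='c'
After 4 (w): row=1 col=5 char='r'
After 5 (b): row=1 col=0 char='c'
After 6 ($): row=1 col=14 char='k'
After 7 (j): row=2 col=7 char='k'
After 8 (gg): row=0 col=0 char='s'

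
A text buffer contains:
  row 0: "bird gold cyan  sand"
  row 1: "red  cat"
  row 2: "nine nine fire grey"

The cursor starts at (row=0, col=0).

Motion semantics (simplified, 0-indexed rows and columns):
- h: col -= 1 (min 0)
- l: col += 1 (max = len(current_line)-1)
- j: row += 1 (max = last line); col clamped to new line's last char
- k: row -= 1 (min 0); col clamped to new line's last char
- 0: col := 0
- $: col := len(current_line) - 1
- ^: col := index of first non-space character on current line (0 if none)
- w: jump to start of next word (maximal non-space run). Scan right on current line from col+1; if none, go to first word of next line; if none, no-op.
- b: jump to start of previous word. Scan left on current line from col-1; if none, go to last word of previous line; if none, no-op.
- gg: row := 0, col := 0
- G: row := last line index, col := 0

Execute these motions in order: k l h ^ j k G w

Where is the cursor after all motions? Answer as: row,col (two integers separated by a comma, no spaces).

After 1 (k): row=0 col=0 char='b'
After 2 (l): row=0 col=1 char='i'
After 3 (h): row=0 col=0 char='b'
After 4 (^): row=0 col=0 char='b'
After 5 (j): row=1 col=0 char='r'
After 6 (k): row=0 col=0 char='b'
After 7 (G): row=2 col=0 char='n'
After 8 (w): row=2 col=5 char='n'

Answer: 2,5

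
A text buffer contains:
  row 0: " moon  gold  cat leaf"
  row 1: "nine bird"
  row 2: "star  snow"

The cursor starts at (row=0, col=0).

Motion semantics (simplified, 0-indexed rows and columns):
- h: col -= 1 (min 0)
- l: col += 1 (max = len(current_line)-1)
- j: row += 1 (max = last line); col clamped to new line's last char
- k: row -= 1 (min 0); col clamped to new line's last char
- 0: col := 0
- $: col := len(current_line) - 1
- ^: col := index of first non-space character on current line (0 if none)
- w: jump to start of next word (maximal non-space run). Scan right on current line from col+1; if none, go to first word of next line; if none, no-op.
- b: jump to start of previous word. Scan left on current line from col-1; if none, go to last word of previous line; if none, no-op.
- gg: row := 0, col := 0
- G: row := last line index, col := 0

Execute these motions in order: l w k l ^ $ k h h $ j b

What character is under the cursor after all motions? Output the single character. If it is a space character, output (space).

After 1 (l): row=0 col=1 char='m'
After 2 (w): row=0 col=7 char='g'
After 3 (k): row=0 col=7 char='g'
After 4 (l): row=0 col=8 char='o'
After 5 (^): row=0 col=1 char='m'
After 6 ($): row=0 col=20 char='f'
After 7 (k): row=0 col=20 char='f'
After 8 (h): row=0 col=19 char='a'
After 9 (h): row=0 col=18 char='e'
After 10 ($): row=0 col=20 char='f'
After 11 (j): row=1 col=8 char='d'
After 12 (b): row=1 col=5 char='b'

Answer: b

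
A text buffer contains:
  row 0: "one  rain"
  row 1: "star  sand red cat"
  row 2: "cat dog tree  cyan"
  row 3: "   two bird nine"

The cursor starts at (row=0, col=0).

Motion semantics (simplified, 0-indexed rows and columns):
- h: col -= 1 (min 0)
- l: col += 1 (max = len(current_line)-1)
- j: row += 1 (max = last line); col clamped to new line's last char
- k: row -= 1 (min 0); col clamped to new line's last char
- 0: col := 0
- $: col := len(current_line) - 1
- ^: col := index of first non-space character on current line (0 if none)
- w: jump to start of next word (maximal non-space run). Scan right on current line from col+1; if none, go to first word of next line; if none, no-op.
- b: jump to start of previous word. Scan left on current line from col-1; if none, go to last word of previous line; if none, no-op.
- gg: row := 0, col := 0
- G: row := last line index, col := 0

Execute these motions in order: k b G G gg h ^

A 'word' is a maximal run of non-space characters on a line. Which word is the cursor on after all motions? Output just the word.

Answer: one

Derivation:
After 1 (k): row=0 col=0 char='o'
After 2 (b): row=0 col=0 char='o'
After 3 (G): row=3 col=0 char='_'
After 4 (G): row=3 col=0 char='_'
After 5 (gg): row=0 col=0 char='o'
After 6 (h): row=0 col=0 char='o'
After 7 (^): row=0 col=0 char='o'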